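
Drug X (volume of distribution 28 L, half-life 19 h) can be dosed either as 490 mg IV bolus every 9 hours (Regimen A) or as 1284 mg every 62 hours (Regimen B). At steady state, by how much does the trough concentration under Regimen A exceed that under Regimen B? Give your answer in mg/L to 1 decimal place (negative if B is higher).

Regimen A: f = (1/2)^(9/19) ≈ 0.7201; Cmin,ss = (490/28)·f/(1−f) ≈ 45.022 mg/L.
Regimen B: f = (1/2)^(62/19) ≈ 0.1042; Cmin,ss = (1284/28)·f/(1−f) ≈ 5.334 mg/L.
Difference ≈ 45.022 − 5.334 ≈ 39.688 mg/L.

39.7 mg/L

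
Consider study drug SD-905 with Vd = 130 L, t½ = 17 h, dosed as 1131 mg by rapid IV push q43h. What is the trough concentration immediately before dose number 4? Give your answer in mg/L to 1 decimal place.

f = (1/2)^(τ/t½) = (1/2)^(43/17) ≈ 0.1732.
C₀ = D/Vd = 1131/130 ≈ 8.700 mg/L.
Before the 4th dose, 3 doses have been given. Superposition: Cmin = C₀·(f + f² + … + f^3).
≈ 8.700 × (0.1732 + 0.0300 + 0.0052) ≈ 8.700 × 0.2084 ≈ 1.813 mg/L.

1.8 mg/L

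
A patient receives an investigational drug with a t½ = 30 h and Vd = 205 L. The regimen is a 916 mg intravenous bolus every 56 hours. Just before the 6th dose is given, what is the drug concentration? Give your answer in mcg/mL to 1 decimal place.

f = (1/2)^(τ/t½) = (1/2)^(56/30) ≈ 0.2742.
C₀ = D/Vd = 916/205 ≈ 4.468 mcg/mL.
Before the 6th dose, 5 doses have been given. Superposition: Cmin = C₀·(f + f² + … + f^5).
≈ 4.468 × (0.2742 + 0.0752 + 0.0206 + 0.0057 + 0.0016) ≈ 4.468 × 0.3773 ≈ 1.686 mcg/mL.

1.7 mcg/mL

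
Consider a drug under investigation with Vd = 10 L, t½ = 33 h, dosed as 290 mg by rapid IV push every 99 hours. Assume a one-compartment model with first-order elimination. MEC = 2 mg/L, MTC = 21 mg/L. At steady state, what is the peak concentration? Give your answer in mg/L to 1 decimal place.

τ = 99 h = 3 half-lives, so f = (1/2)^3 = 0.125.
At steady state, R = 1/(1 − 0.125) = 8/7.
Single-dose peak C₀ = D/Vd = 290/10 = 29 mg/L.
Steady-state peak Cmax,ss = C₀·R = 29 × 8/7 ≈ 33.143 mg/L.
Peak 33.1 mg/L vs MTC 21 mg/L: exceeds toxic threshold.

33.1 mg/L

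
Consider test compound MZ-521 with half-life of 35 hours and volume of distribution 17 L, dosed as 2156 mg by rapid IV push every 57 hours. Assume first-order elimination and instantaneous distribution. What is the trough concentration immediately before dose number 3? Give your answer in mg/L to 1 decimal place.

f = (1/2)^(τ/t½) = (1/2)^(57/35) ≈ 0.3234.
C₀ = D/Vd = 2156/17 ≈ 126.824 mg/L.
Before the 3rd dose, 2 doses have been given. Superposition: Cmin = C₀·(f + f²).
≈ 126.824 × (0.3234 + 0.1046) ≈ 126.824 × 0.4280 ≈ 54.281 mg/L.

54.3 mg/L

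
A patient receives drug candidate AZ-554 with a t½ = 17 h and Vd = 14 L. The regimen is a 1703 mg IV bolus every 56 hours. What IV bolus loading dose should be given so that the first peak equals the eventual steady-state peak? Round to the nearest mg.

f = (1/2)^(56/17) ≈ 0.101946; accumulation ratio R = 1/(1−f) ≈ 1.11352.
Loading dose to hit Cmax,ss on first dose: D_load = D_maint·R ≈ 1703 × 1.11352 ≈ 1896.32 mg.

1896 mg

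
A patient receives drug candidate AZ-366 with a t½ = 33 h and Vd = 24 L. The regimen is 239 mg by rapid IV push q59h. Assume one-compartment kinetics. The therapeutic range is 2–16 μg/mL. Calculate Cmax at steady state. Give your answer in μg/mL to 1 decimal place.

τ/t½ = 59/33 ≈ 1.7879, so fraction remaining f = (1/2)^(59/33) ≈ 0.2896.
At steady state, accumulation factor R = 1/(1 − e^(−kτ)) ≈ 1.4077.
Single-dose peak C₀ = D/Vd = 239/24 ≈ 9.958 μg/mL.
Steady-state peak Cmax,ss = C₀·R ≈ 9.958 × 1.4077 ≈ 14.018 μg/mL.
Peak 14.0 μg/mL vs MTC 16 μg/mL: below toxic threshold.

14.0 μg/mL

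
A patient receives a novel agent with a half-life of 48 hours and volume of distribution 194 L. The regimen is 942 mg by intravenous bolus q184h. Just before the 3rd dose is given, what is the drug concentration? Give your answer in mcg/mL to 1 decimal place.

f = (1/2)^(τ/t½) = (1/2)^(184/48) ≈ 0.0702.
C₀ = D/Vd = 942/194 ≈ 4.856 mcg/mL.
Before the 3rd dose, 2 doses have been given. Superposition: Cmin = C₀·(f + f²).
≈ 4.856 × (0.0702 + 0.0049) ≈ 4.856 × 0.0751 ≈ 0.365 mcg/mL.

0.4 mcg/mL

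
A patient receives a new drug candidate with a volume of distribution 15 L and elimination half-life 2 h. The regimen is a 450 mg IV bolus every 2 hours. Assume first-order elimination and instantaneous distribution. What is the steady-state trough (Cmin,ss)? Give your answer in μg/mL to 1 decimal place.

30.0 μg/mL

The dosing interval is 1 half-life, so f = 2^(−1) = 0.5.
At steady state, R = 1/(1 − 0.5) = 2/1.
Single-dose peak C₀ = D/Vd = 450/15 = 30 μg/mL.
Steady-state peak Cmax,ss = C₀·R = 30 × 2/1 ≈ 60.000 μg/mL.
Steady-state trough Cmin,ss = Cmax,ss·f ≈ 60.000 × 0.5 ≈ 30.000 μg/mL.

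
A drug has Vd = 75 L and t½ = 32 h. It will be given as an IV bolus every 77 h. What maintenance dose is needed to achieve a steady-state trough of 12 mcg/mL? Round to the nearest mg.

τ/t½ = 77/32 ≈ 2.4062, so f = (1/2)^(77/32) ≈ 0.188646.
Cmin,ss = (D/Vd)·f/(1−f), so D = Cmin,ss·Vd·(1−f)/f.
D = 12 × 75 × (1−f)/f ≈ 12 × 75 × 4.30093 ≈ 3870.84 mg.

3871 mg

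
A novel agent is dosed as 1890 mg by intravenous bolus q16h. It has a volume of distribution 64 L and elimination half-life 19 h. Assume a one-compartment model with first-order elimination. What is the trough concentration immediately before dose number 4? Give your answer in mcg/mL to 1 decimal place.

f = (1/2)^(τ/t½) = (1/2)^(16/19) ≈ 0.5578.
C₀ = D/Vd = 1890/64 ≈ 29.531 mcg/mL.
Before the 4th dose, 3 doses have been given. Superposition: Cmin = C₀·(f + f² + … + f^3).
≈ 29.531 × (0.5578 + 0.3111 + 0.1736) ≈ 29.531 × 1.0425 ≈ 30.786 mcg/mL.

30.8 mcg/mL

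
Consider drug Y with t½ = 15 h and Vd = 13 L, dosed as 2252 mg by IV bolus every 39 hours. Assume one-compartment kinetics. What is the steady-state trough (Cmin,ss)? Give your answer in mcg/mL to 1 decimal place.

τ/t½ = 39/15 ≈ 2.6, so fraction remaining f = (1/2)^(39/15) ≈ 0.1649.
Accumulation ratio R = 1/(1 − f) ≈ 1/0.8351 ≈ 1.1975.
Single-dose peak C₀ = D/Vd = 2252/13 ≈ 173.231 mcg/mL.
Steady-state peak Cmax,ss = C₀·R ≈ 173.231 × 1.1975 ≈ 207.444 mcg/mL.
One interval later, Cmin,ss = Cmax,ss·e^(−kτ) ≈ 207.444 × 0.1649 ≈ 34.208 mcg/mL.

34.2 mcg/mL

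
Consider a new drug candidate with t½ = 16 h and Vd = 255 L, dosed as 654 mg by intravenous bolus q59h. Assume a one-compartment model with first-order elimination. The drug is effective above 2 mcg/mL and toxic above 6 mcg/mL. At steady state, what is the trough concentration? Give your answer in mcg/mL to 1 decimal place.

Over one 59-h interval, 59/16 ≈ 3.6875 half-lives elapse, leaving f ≈ 0.0776 of each dose.
Accumulation ratio R = 1/(1 − f) ≈ 1/0.9224 ≈ 1.0841.
Single-dose peak C₀ = D/Vd = 654/255 ≈ 2.565 mcg/mL.
Steady-state peak Cmax,ss = C₀·R ≈ 2.565 × 1.0841 ≈ 2.781 mcg/mL.
Steady-state trough Cmin,ss = Cmax,ss·f ≈ 2.781 × 0.0776 ≈ 0.216 mcg/mL.
Trough 0.2 mcg/mL vs MEC 2 mcg/mL: subtherapeutic.

0.2 mcg/mL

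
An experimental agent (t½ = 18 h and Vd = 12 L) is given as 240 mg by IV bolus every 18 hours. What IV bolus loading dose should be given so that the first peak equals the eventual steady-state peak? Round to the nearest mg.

480 mg

f = (1/2)^(18/18) ≈ 0.500000; accumulation ratio R = 1/(1−f) ≈ 2.00000.
Loading dose to hit Cmax,ss on first dose: D_load = D_maint·R ≈ 240 × 2.00000 ≈ 480.00 mg.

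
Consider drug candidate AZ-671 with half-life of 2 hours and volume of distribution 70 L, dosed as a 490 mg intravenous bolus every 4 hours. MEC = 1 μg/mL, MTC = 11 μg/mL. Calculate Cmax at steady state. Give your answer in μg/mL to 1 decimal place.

9.3 μg/mL

The dosing interval is 2 half-lives, so f = 2^(−2) = 0.25.
Accumulation ratio R = 1/(1 − f) = 1/0.75 = 4/3.
Single-dose peak C₀ = D/Vd = 490/70 = 7 μg/mL.
Steady-state peak Cmax,ss = C₀·R = 7 × 4/3 ≈ 9.333 μg/mL.
Peak 9.3 μg/mL vs MTC 11 μg/mL: below toxic threshold.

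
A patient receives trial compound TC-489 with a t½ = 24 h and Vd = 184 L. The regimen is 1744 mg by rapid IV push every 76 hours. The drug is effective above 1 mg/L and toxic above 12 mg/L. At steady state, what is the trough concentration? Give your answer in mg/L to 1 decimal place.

k = ln2/t½ = ln2/24 ≈ 0.028881 h⁻¹; fraction remaining f = e^(−kτ) = e^(−0.028881×76) ≈ 0.1114.
Accumulation ratio R = 1/(1 − f) ≈ 1/0.8886 ≈ 1.1254.
Each bolus raises the concentration by D/Vd = 1744/184 ≈ 9.478 mg/L.
Steady-state peak Cmax,ss = C₀·R ≈ 9.478 × 1.1254 ≈ 10.667 mg/L.
One interval later, Cmin,ss = Cmax,ss·e^(−kτ) ≈ 10.667 × 0.1114 ≈ 1.188 mg/L.
Trough 1.2 mg/L vs MEC 1 mg/L: adequate.

1.2 mg/L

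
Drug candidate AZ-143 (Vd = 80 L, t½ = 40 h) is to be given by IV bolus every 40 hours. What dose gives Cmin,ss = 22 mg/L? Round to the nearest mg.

τ/t½ = 40/40 ≈ 1, so f = (1/2)^(40/40) ≈ 0.500000.
Cmin,ss = (D/Vd)·f/(1−f), so D = Cmin,ss·Vd·(1−f)/f.
D = 22 × 80 × (1−f)/f ≈ 22 × 80 × 1.00000 ≈ 1760.00 mg.

1760 mg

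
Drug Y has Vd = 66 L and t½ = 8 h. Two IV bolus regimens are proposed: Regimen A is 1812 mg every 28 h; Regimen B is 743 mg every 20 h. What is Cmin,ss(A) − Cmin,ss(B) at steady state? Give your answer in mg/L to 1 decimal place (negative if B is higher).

Regimen A: f = (1/2)^(28/8) ≈ 0.0884; Cmin,ss = (1812/66)·f/(1−f) ≈ 2.662 mg/L.
Regimen B: f = (1/2)^(20/8) ≈ 0.1768; Cmin,ss = (743/66)·f/(1−f) ≈ 2.418 mg/L.
Difference ≈ 2.662 − 2.418 ≈ 0.244 mg/L.

0.2 mg/L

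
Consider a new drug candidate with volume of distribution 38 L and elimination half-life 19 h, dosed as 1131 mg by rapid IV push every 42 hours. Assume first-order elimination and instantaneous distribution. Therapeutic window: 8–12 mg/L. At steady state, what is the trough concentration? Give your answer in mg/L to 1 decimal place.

8.2 mg/L

k = ln2/t½ = ln2/19 ≈ 0.036481 h⁻¹; fraction remaining f = e^(−kτ) = e^(−0.036481×42) ≈ 0.2161.
Single-dose peak C₀ = D/Vd = 1131/38 ≈ 29.763 mg/L.
Steady-state trough Cmin,ss = C₀·f/(1−f) ≈ 29.763 × 0.2161/0.7839 ≈ 8.205 mg/L.
Trough 8.2 mg/L vs MEC 8 mg/L: adequate.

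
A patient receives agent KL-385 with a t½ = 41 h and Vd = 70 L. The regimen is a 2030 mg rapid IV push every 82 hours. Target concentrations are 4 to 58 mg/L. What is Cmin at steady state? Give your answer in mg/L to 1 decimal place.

9.7 mg/L

The dosing interval is 2 half-lives, so f = 2^(−2) = 0.25.
Accumulation ratio R = 1/(1 − f) = 1/0.75 = 4/3.
Single-dose peak C₀ = D/Vd = 2030/70 = 29 mg/L.
Steady-state peak Cmax,ss = C₀·R = 29 × 4/3 ≈ 38.667 mg/L.
Steady-state trough Cmin,ss = Cmax,ss·f ≈ 38.667 × 0.25 ≈ 9.667 mg/L.
Trough 9.7 mg/L vs MEC 4 mg/L: adequate.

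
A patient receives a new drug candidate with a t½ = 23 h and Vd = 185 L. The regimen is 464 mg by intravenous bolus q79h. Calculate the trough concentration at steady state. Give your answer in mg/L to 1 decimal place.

Over one 79-h interval, 79/23 ≈ 3.4348 half-lives elapse, leaving f ≈ 0.0925 of each dose.
At steady state, accumulation factor R = 1/(1 − e^(−kτ)) ≈ 1.1019.
Single-dose peak C₀ = D/Vd = 464/185 ≈ 2.508 mg/L.
Steady-state peak Cmax,ss = C₀·R ≈ 2.508 × 1.1019 ≈ 2.764 mg/L.
Steady-state trough Cmin,ss = Cmax,ss·f ≈ 2.764 × 0.0925 ≈ 0.256 mg/L.

0.3 mg/L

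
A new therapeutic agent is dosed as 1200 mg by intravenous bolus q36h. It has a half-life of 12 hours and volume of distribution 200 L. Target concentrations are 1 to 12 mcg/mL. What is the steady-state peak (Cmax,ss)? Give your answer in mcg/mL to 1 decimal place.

6.9 mcg/mL

The dosing interval is 3 half-lives, so f = 2^(−3) = 0.125.
Accumulation ratio R = 1/(1 − f) = 1/0.875 = 8/7.
Single-dose peak C₀ = D/Vd = 1200/200 = 6 mcg/mL.
Steady-state peak Cmax,ss = C₀·R = 6 × 8/7 ≈ 6.857 mcg/mL.
Peak 6.9 mcg/mL vs MTC 12 mcg/mL: below toxic threshold.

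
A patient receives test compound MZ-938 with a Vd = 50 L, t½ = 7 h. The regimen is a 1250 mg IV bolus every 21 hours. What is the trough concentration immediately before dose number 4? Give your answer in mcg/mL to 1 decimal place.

f = (1/2)^(τ/t½) = (1/2)^(21/7) ≈ 0.1250.
C₀ = D/Vd = 1250/50 ≈ 25.000 mcg/mL.
Before the 4th dose, 3 doses have been given. Superposition: Cmin = C₀·(f + f² + … + f^3).
≈ 25.000 × (0.1250 + 0.0156 + 0.0020) ≈ 25.000 × 0.1426 ≈ 3.565 mcg/mL.

3.6 mcg/mL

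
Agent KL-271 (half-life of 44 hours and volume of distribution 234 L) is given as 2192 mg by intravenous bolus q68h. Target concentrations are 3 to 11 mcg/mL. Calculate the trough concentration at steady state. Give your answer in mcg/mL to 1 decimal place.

4.9 mcg/mL

τ/t½ = 68/44 ≈ 1.5455, so fraction remaining f = (1/2)^(68/44) ≈ 0.3426.
At steady state, accumulation factor R = 1/(1 − e^(−kτ)) ≈ 1.5211.
Single-dose peak C₀ = D/Vd = 2192/234 ≈ 9.368 mcg/mL.
Cmax,ss = C₀/(1 − f) ≈ 9.368/0.6574 ≈ 14.250 mcg/mL.
Steady-state trough Cmin,ss = Cmax,ss·f ≈ 14.250 × 0.3426 ≈ 4.882 mcg/mL.
Trough 4.9 mcg/mL vs MEC 3 mcg/mL: adequate.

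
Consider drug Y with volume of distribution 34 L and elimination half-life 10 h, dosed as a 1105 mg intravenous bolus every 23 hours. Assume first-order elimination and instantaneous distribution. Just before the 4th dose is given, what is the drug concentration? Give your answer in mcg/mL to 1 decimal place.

f = (1/2)^(τ/t½) = (1/2)^(23/10) ≈ 0.2031.
C₀ = D/Vd = 1105/34 ≈ 32.500 mcg/mL.
Before the 4th dose, 3 doses have been given. Superposition: Cmin = C₀·(f + f² + … + f^3).
≈ 32.500 × (0.2031 + 0.0412 + 0.0084) ≈ 32.500 × 0.2527 ≈ 8.213 mcg/mL.

8.2 mcg/mL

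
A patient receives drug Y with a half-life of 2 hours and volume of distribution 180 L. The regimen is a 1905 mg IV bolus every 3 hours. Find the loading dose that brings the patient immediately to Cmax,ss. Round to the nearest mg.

f = (1/2)^(3/2) ≈ 0.353553; accumulation ratio R = 1/(1−f) ≈ 1.54692.
Loading dose to hit Cmax,ss on first dose: D_load = D_maint·R ≈ 1905 × 1.54692 ≈ 2946.88 mg.

2947 mg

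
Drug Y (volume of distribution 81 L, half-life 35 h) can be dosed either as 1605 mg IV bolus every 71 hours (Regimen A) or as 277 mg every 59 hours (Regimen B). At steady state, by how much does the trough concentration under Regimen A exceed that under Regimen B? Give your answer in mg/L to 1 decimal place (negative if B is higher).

4.9 mg/L

Regimen A: f = (1/2)^(71/35) ≈ 0.2451; Cmin,ss = (1605/81)·f/(1−f) ≈ 6.433 mg/L.
Regimen B: f = (1/2)^(59/35) ≈ 0.3108; Cmin,ss = (277/81)·f/(1−f) ≈ 1.542 mg/L.
Difference ≈ 6.433 − 1.542 ≈ 4.891 mg/L.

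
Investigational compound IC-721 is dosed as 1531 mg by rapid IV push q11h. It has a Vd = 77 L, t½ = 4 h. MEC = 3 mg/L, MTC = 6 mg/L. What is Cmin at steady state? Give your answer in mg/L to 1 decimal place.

3.5 mg/L

τ/t½ = 11/4 ≈ 2.75, so fraction remaining f = (1/2)^(11/4) ≈ 0.1487.
Accumulation ratio R = 1/(1 − f) ≈ 1/0.8513 ≈ 1.1747.
Each bolus raises the concentration by D/Vd = 1531/77 ≈ 19.883 mg/L.
Steady-state peak Cmax,ss = C₀·R ≈ 19.883 × 1.1747 ≈ 23.357 mg/L.
Steady-state trough Cmin,ss = Cmax,ss·f ≈ 23.357 × 0.1487 ≈ 3.473 mg/L.
Trough 3.5 mg/L vs MEC 3 mg/L: adequate.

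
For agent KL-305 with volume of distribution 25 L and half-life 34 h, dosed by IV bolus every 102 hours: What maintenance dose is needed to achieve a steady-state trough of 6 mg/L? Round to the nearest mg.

1050 mg

τ/t½ = 102/34 ≈ 3, so f = (1/2)^(102/34) ≈ 0.125000.
Cmin,ss = (D/Vd)·f/(1−f), so D = Cmin,ss·Vd·(1−f)/f.
D = 6 × 25 × (1−f)/f ≈ 6 × 25 × 7.00000 ≈ 1050.00 mg.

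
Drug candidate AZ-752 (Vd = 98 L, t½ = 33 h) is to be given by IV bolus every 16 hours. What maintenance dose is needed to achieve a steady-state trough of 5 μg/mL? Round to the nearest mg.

196 mg

τ/t½ = 16/33 ≈ 0.48485, so f = (1/2)^(16/33) ≈ 0.714572.
Cmin,ss = (D/Vd)·f/(1−f), so D = Cmin,ss·Vd·(1−f)/f.
D = 5 × 98 × (1−f)/f ≈ 5 × 98 × 0.39944 ≈ 195.73 mg.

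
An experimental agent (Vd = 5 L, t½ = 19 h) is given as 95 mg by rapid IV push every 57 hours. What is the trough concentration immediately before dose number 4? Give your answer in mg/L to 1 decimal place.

2.7 mg/L

f = (1/2)^(τ/t½) = (1/2)^(57/19) ≈ 0.1250.
C₀ = D/Vd = 95/5 ≈ 19.000 mg/L.
Before the 4th dose, 3 doses have been given. Superposition: Cmin = C₀·(f + f² + … + f^3).
≈ 19.000 × (0.1250 + 0.0156 + 0.0020) ≈ 19.000 × 0.1426 ≈ 2.709 mg/L.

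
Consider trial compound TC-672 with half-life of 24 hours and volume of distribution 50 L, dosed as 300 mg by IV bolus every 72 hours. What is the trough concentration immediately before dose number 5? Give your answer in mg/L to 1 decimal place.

0.9 mg/L

f = (1/2)^(τ/t½) = (1/2)^(72/24) ≈ 0.1250.
C₀ = D/Vd = 300/50 ≈ 6.000 mg/L.
Before the 5th dose, 4 doses have been given. Superposition: Cmin = C₀·(f + f² + … + f^4).
≈ 6.000 × (0.1250 + 0.0156 + 0.0020 + 0.0002) ≈ 6.000 × 0.1428 ≈ 0.857 mg/L.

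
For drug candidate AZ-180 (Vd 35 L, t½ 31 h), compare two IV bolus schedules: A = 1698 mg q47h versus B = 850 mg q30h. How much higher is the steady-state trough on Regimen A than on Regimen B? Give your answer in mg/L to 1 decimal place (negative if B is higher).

Regimen A: f = (1/2)^(47/31) ≈ 0.3496; Cmin,ss = (1698/35)·f/(1−f) ≈ 26.077 mg/L.
Regimen B: f = (1/2)^(30/31) ≈ 0.5113; Cmin,ss = (850/35)·f/(1−f) ≈ 25.409 mg/L.
Difference ≈ 26.077 − 25.409 ≈ 0.668 mg/L.

0.7 mg/L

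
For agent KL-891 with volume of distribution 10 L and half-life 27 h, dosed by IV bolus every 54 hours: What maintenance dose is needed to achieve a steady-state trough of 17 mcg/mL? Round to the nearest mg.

τ/t½ = 54/27 ≈ 2, so f = (1/2)^(54/27) ≈ 0.250000.
Cmin,ss = (D/Vd)·f/(1−f), so D = Cmin,ss·Vd·(1−f)/f.
D = 17 × 10 × (1−f)/f ≈ 17 × 10 × 3.00000 ≈ 510.00 mg.

510 mg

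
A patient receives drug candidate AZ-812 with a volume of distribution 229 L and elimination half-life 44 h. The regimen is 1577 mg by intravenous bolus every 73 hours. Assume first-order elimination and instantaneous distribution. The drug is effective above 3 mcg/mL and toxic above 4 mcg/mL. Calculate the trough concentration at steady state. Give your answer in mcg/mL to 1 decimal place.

k = ln2/t½ = ln2/44 ≈ 0.015753 h⁻¹; fraction remaining f = e^(−kτ) = e^(−0.015753×73) ≈ 0.3166.
At steady state, accumulation factor R = 1/(1 − e^(−kτ)) ≈ 1.4633.
Each bolus raises the concentration by D/Vd = 1577/229 ≈ 6.886 mcg/mL.
Cmax,ss = C₀/(1 − f) ≈ 6.886/0.6834 ≈ 10.076 mcg/mL.
Steady-state trough Cmin,ss = Cmax,ss·f ≈ 10.076 × 0.3166 ≈ 3.190 mcg/mL.
Trough 3.2 mcg/mL vs MEC 3 mcg/mL: adequate.

3.2 mcg/mL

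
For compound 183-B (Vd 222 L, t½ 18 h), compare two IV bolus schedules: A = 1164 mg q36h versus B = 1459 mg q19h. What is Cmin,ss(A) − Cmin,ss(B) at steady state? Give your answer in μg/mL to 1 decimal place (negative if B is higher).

Regimen A: f = (1/2)^(36/18) ≈ 0.2500; Cmin,ss = (1164/222)·f/(1−f) ≈ 1.748 μg/mL.
Regimen B: f = (1/2)^(19/18) ≈ 0.4811; Cmin,ss = (1459/222)·f/(1−f) ≈ 6.093 μg/mL.
Difference ≈ 1.748 − 6.093 ≈ -4.345 μg/mL.

-4.3 μg/mL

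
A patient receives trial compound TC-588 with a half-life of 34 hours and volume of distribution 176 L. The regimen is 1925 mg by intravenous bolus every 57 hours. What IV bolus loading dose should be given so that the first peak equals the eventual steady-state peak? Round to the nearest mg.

2801 mg

f = (1/2)^(57/34) ≈ 0.312847; accumulation ratio R = 1/(1−f) ≈ 1.45528.
Loading dose to hit Cmax,ss on first dose: D_load = D_maint·R ≈ 1925 × 1.45528 ≈ 2801.41 mg.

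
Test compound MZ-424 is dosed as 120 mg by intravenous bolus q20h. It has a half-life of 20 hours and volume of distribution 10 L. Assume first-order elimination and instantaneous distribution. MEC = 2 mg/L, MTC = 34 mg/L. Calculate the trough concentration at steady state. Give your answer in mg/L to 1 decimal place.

12.0 mg/L

The dosing interval is 1 half-life, so f = 2^(−1) = 0.5.
At steady state, R = 1/(1 − 0.5) = 2/1.
Single-dose peak C₀ = D/Vd = 120/10 = 12 mg/L.
Steady-state peak Cmax,ss = C₀·R = 12 × 2/1 ≈ 24.000 mg/L.
Steady-state trough Cmin,ss = Cmax,ss·f ≈ 24.000 × 0.5 ≈ 12.000 mg/L.
Trough 12.0 mg/L vs MEC 2 mg/L: adequate.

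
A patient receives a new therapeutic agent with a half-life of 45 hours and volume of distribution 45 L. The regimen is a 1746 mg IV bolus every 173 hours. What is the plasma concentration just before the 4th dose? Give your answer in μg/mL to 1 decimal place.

f = (1/2)^(τ/t½) = (1/2)^(173/45) ≈ 0.0696.
C₀ = D/Vd = 1746/45 ≈ 38.800 μg/mL.
Before the 4th dose, 3 doses have been given. Superposition: Cmin = C₀·(f + f² + … + f^3).
≈ 38.800 × (0.0696 + 0.0048 + 0.0003) ≈ 38.800 × 0.0747 ≈ 2.898 μg/mL.

2.9 μg/mL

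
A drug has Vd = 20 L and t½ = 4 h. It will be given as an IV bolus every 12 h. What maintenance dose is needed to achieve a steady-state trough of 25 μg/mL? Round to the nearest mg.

τ/t½ = 12/4 ≈ 3, so f = (1/2)^(12/4) ≈ 0.125000.
Cmin,ss = (D/Vd)·f/(1−f), so D = Cmin,ss·Vd·(1−f)/f.
D = 25 × 20 × (1−f)/f ≈ 25 × 20 × 7.00000 ≈ 3500.00 mg.

3500 mg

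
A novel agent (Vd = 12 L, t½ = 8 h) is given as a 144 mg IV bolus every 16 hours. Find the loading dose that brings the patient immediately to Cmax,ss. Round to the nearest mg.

192 mg

f = (1/2)^(16/8) ≈ 0.250000; accumulation ratio R = 1/(1−f) ≈ 1.33333.
Loading dose to hit Cmax,ss on first dose: D_load = D_maint·R ≈ 144 × 1.33333 ≈ 192.00 mg.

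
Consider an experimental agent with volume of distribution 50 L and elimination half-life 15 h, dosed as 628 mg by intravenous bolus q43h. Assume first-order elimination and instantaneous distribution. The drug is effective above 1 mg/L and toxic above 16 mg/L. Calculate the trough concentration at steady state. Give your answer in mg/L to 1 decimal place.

2.0 mg/L

τ/t½ = 43/15 ≈ 2.8667, so fraction remaining f = (1/2)^(43/15) ≈ 0.1371.
Single-dose peak C₀ = D/Vd = 628/50 ≈ 12.560 mg/L.
Steady-state trough Cmin,ss = C₀·f/(1−f) ≈ 12.560 × 0.1371/0.8629 ≈ 1.996 mg/L.
Trough 2.0 mg/L vs MEC 1 mg/L: adequate.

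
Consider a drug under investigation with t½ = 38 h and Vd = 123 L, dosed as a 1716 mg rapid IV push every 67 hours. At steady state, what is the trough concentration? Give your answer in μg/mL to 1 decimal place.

k = ln2/t½ = ln2/38 ≈ 0.018241 h⁻¹; fraction remaining f = e^(−kτ) = e^(−0.018241×67) ≈ 0.2946.
Accumulation ratio R = 1/(1 − f) ≈ 1/0.7054 ≈ 1.4176.
Single-dose peak C₀ = D/Vd = 1716/123 ≈ 13.951 μg/mL.
Steady-state peak Cmax,ss = C₀·R ≈ 13.951 × 1.4176 ≈ 19.777 μg/mL.
Steady-state trough Cmin,ss = Cmax,ss·f ≈ 19.777 × 0.2946 ≈ 5.826 μg/mL.

5.8 μg/mL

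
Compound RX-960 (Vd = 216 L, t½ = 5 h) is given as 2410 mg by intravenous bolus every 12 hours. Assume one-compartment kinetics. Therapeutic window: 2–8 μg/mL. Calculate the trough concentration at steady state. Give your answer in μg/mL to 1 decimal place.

Over one 12-h interval, 12/5 ≈ 2.4 half-lives elapse, leaving f ≈ 0.1895 of each dose.
Single-dose peak C₀ = D/Vd = 2410/216 ≈ 11.157 μg/mL.
Steady-state trough Cmin,ss = C₀·f/(1−f) ≈ 11.157 × 0.1895/0.8105 ≈ 2.609 μg/mL.
Trough 2.6 μg/mL vs MEC 2 μg/mL: adequate.

2.6 μg/mL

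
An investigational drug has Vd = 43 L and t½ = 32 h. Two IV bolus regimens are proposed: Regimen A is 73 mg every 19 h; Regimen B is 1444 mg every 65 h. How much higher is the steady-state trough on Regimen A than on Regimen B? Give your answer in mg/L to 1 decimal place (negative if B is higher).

Regimen A: f = (1/2)^(19/32) ≈ 0.6626; Cmin,ss = (73/43)·f/(1−f) ≈ 3.334 mg/L.
Regimen B: f = (1/2)^(65/32) ≈ 0.2446; Cmin,ss = (1444/43)·f/(1−f) ≈ 10.874 mg/L.
Difference ≈ 3.334 − 10.874 ≈ -7.540 mg/L.

-7.5 mg/L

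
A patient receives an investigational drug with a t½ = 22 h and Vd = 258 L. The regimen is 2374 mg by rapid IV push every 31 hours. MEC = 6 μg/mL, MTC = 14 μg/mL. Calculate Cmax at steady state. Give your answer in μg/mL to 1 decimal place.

τ/t½ = 31/22 ≈ 1.4091, so fraction remaining f = (1/2)^(31/22) ≈ 0.3765.
Accumulation ratio R = 1/(1 − f) ≈ 1/0.6235 ≈ 1.6038.
Each bolus raises the concentration by D/Vd = 2374/258 ≈ 9.202 μg/mL.
Steady-state peak Cmax,ss = C₀·R ≈ 9.202 × 1.6038 ≈ 14.758 μg/mL.
Peak 14.8 μg/mL vs MTC 14 μg/mL: exceeds toxic threshold.

14.8 μg/mL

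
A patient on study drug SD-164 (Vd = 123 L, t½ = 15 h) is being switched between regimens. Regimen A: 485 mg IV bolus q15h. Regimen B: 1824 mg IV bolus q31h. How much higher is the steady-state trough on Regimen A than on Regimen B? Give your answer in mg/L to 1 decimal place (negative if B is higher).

Regimen A: f = (1/2)^(15/15) ≈ 0.5000; Cmin,ss = (485/123)·f/(1−f) ≈ 3.943 mg/L.
Regimen B: f = (1/2)^(31/15) ≈ 0.2387; Cmin,ss = (1824/123)·f/(1−f) ≈ 4.650 mg/L.
Difference ≈ 3.943 − 4.650 ≈ -0.707 mg/L.

-0.7 mg/L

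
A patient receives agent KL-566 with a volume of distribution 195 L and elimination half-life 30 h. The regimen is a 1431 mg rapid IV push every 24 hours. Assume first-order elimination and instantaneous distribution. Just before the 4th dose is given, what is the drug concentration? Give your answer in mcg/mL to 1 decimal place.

f = (1/2)^(τ/t½) = (1/2)^(24/30) ≈ 0.5743.
C₀ = D/Vd = 1431/195 ≈ 7.338 mcg/mL.
Before the 4th dose, 3 doses have been given. Superposition: Cmin = C₀·(f + f² + … + f^3).
≈ 7.338 × (0.5743 + 0.3298 + 0.1894) ≈ 7.338 × 1.0935 ≈ 8.024 mcg/mL.

8.0 mcg/mL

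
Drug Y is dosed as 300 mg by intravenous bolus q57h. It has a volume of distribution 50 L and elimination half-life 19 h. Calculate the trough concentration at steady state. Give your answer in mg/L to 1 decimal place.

The dosing interval is 3 half-lives, so f = 2^(−3) = 0.125.
At steady state, R = 1/(1 − 0.125) = 8/7.
Single-dose peak C₀ = D/Vd = 300/50 = 6 mg/L.
Steady-state peak Cmax,ss = C₀·R = 6 × 8/7 ≈ 6.857 mg/L.
Steady-state trough Cmin,ss = Cmax,ss·f ≈ 6.857 × 0.125 ≈ 0.857 mg/L.

0.9 mg/L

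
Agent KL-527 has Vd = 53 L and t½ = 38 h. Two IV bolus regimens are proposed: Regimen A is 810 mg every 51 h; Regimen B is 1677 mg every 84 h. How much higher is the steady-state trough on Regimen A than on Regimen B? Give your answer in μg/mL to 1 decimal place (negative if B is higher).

Regimen A: f = (1/2)^(51/38) ≈ 0.3944; Cmin,ss = (810/53)·f/(1−f) ≈ 9.953 μg/mL.
Regimen B: f = (1/2)^(84/38) ≈ 0.2161; Cmin,ss = (1677/53)·f/(1−f) ≈ 8.723 μg/mL.
Difference ≈ 9.953 − 8.723 ≈ 1.230 μg/mL.

1.2 μg/mL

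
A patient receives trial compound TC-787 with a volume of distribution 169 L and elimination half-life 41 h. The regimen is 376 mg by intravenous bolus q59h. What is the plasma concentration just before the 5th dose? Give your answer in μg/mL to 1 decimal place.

1.3 μg/mL

f = (1/2)^(τ/t½) = (1/2)^(59/41) ≈ 0.3688.
C₀ = D/Vd = 376/169 ≈ 2.225 μg/mL.
Before the 5th dose, 4 doses have been given. Superposition: Cmin = C₀·(f + f² + … + f^4).
≈ 2.225 × (0.3688 + 0.1360 + 0.0502 + 0.0185) ≈ 2.225 × 0.5735 ≈ 1.276 μg/mL.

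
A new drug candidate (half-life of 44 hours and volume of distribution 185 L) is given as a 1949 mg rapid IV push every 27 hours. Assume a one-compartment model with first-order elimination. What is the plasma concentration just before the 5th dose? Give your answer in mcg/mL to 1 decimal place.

16.2 mcg/mL

f = (1/2)^(τ/t½) = (1/2)^(27/44) ≈ 0.6535.
C₀ = D/Vd = 1949/185 ≈ 10.535 mcg/mL.
Before the 5th dose, 4 doses have been given. Superposition: Cmin = C₀·(f + f² + … + f^4).
≈ 10.535 × (0.6535 + 0.4271 + 0.2791 + 0.1824) ≈ 10.535 × 1.5421 ≈ 16.246 mcg/mL.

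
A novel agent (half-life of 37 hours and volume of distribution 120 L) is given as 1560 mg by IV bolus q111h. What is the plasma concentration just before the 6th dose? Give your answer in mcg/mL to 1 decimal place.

f = (1/2)^(τ/t½) = (1/2)^(111/37) ≈ 0.1250.
C₀ = D/Vd = 1560/120 ≈ 13.000 mcg/mL.
Before the 6th dose, 5 doses have been given. Superposition: Cmin = C₀·(f + f² + … + f^5).
≈ 13.000 × (0.1250 + 0.0156 + 0.0020 + 0.0002 + 0.0000) ≈ 13.000 × 0.1428 ≈ 1.856 mcg/mL.

1.9 mcg/mL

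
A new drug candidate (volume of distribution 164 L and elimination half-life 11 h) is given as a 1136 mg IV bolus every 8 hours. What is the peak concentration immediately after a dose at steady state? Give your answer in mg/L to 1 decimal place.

17.5 mg/L

Over one 8-h interval, 8/11 ≈ 0.72727 half-lives elapse, leaving f ≈ 0.6040 of each dose.
Accumulation ratio R = 1/(1 − f) ≈ 1/0.3960 ≈ 2.5253.
Single-dose peak C₀ = D/Vd = 1136/164 ≈ 6.927 mg/L.
Steady-state peak Cmax,ss = C₀·R ≈ 6.927 × 2.5253 ≈ 17.493 mg/L.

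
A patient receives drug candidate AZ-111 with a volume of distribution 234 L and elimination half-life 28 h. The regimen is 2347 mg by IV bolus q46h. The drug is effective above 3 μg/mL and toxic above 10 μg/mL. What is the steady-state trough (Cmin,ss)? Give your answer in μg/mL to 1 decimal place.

4.7 μg/mL

τ/t½ = 46/28 ≈ 1.6429, so fraction remaining f = (1/2)^(46/28) ≈ 0.3202.
At steady state, accumulation factor R = 1/(1 − e^(−kτ)) ≈ 1.4710.
Single-dose peak C₀ = D/Vd = 2347/234 ≈ 10.030 μg/mL.
Steady-state peak Cmax,ss = C₀·R ≈ 10.030 × 1.4710 ≈ 14.754 μg/mL.
One interval later, Cmin,ss = Cmax,ss·e^(−kτ) ≈ 14.754 × 0.3202 ≈ 4.724 μg/mL.
Trough 4.7 μg/mL vs MEC 3 μg/mL: adequate.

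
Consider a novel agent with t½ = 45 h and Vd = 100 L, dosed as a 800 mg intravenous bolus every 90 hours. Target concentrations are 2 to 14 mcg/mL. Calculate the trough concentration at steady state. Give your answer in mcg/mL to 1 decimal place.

τ = 90 h = 2 half-lives, so f = (1/2)^2 = 0.25.
Accumulation ratio R = 1/(1 − f) = 1/0.75 = 4/3.
Single-dose peak C₀ = D/Vd = 800/100 = 8 mcg/mL.
Steady-state peak Cmax,ss = C₀·R = 8 × 4/3 ≈ 10.667 mcg/mL.
Steady-state trough Cmin,ss = Cmax,ss·f ≈ 10.667 × 0.25 ≈ 2.667 mcg/mL.
Trough 2.7 mcg/mL vs MEC 2 mcg/mL: adequate.

2.7 mcg/mL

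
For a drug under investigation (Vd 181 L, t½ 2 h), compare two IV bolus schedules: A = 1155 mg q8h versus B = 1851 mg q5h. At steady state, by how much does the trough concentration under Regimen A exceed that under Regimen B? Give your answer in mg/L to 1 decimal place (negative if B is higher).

-1.8 mg/L

Regimen A: f = (1/2)^(8/2) ≈ 0.0625; Cmin,ss = (1155/181)·f/(1−f) ≈ 0.425 mg/L.
Regimen B: f = (1/2)^(5/2) ≈ 0.1768; Cmin,ss = (1851/181)·f/(1−f) ≈ 2.196 mg/L.
Difference ≈ 0.425 − 2.196 ≈ -1.771 mg/L.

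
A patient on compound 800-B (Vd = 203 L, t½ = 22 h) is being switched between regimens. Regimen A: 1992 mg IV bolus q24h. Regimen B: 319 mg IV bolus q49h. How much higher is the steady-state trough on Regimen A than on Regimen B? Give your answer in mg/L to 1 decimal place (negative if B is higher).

8.3 mg/L

Regimen A: f = (1/2)^(24/22) ≈ 0.4695; Cmin,ss = (1992/203)·f/(1−f) ≈ 8.684 mg/L.
Regimen B: f = (1/2)^(49/22) ≈ 0.2136; Cmin,ss = (319/203)·f/(1−f) ≈ 0.427 mg/L.
Difference ≈ 8.684 − 0.427 ≈ 8.257 mg/L.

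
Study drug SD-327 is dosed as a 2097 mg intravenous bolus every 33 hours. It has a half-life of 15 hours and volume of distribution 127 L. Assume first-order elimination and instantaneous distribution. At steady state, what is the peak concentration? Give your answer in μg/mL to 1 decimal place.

Over one 33-h interval, 33/15 ≈ 2.2 half-lives elapse, leaving f ≈ 0.2176 of each dose.
Accumulation ratio R = 1/(1 − f) ≈ 1/0.7824 ≈ 1.2781.
Single-dose peak C₀ = D/Vd = 2097/127 ≈ 16.512 μg/mL.
Steady-state peak Cmax,ss = C₀·R ≈ 16.512 × 1.2781 ≈ 21.104 μg/mL.

21.1 μg/mL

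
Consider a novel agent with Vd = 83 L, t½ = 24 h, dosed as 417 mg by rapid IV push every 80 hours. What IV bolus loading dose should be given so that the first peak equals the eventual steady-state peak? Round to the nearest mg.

f = (1/2)^(80/24) ≈ 0.099213; accumulation ratio R = 1/(1−f) ≈ 1.11014.
Loading dose to hit Cmax,ss on first dose: D_load = D_maint·R ≈ 417 × 1.11014 ≈ 462.93 mg.

463 mg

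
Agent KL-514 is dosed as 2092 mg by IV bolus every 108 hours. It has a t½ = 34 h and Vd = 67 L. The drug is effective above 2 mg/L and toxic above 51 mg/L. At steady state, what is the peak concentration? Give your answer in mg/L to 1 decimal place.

35.1 mg/L

τ/t½ = 108/34 ≈ 3.1765, so fraction remaining f = (1/2)^(108/34) ≈ 0.1106.
Accumulation ratio R = 1/(1 − f) ≈ 1/0.8894 ≈ 1.1244.
Single-dose peak C₀ = D/Vd = 2092/67 ≈ 31.224 mg/L.
Steady-state peak Cmax,ss = C₀·R ≈ 31.224 × 1.1244 ≈ 35.108 mg/L.
Peak 35.1 mg/L vs MTC 51 mg/L: below toxic threshold.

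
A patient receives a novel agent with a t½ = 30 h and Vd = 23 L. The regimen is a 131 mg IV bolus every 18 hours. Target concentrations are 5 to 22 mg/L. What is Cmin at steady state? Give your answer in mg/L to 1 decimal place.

11.0 mg/L

Over one 18-h interval, 18/30 ≈ 0.6 half-lives elapse, leaving f ≈ 0.6598 of each dose.
Accumulation ratio R = 1/(1 − f) ≈ 1/0.3402 ≈ 2.9394.
Each bolus raises the concentration by D/Vd = 131/23 ≈ 5.696 mg/L.
Cmax,ss = C₀/(1 − f) ≈ 5.696/0.3402 ≈ 16.743 mg/L.
Steady-state trough Cmin,ss = Cmax,ss·f ≈ 16.743 × 0.6598 ≈ 11.047 mg/L.
Trough 11.0 mg/L vs MEC 5 mg/L: adequate.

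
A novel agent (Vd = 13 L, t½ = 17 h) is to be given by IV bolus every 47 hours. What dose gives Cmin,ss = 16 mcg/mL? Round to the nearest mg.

1206 mg

τ/t½ = 47/17 ≈ 2.7647, so f = (1/2)^(47/17) ≈ 0.147143.
Cmin,ss = (D/Vd)·f/(1−f), so D = Cmin,ss·Vd·(1−f)/f.
D = 16 × 13 × (1−f)/f ≈ 16 × 13 × 5.79611 ≈ 1205.59 mg.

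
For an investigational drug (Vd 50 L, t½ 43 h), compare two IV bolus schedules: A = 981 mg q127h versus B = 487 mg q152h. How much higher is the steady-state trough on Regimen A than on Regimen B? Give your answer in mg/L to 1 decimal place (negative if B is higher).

2.0 mg/L

Regimen A: f = (1/2)^(127/43) ≈ 0.1291; Cmin,ss = (981/50)·f/(1−f) ≈ 2.908 mg/L.
Regimen B: f = (1/2)^(152/43) ≈ 0.0863; Cmin,ss = (487/50)·f/(1−f) ≈ 0.920 mg/L.
Difference ≈ 2.908 − 0.920 ≈ 1.988 mg/L.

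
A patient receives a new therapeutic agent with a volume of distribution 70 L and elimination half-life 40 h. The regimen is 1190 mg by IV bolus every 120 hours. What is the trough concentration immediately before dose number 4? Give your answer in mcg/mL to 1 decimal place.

2.4 mcg/mL

f = (1/2)^(τ/t½) = (1/2)^(120/40) ≈ 0.1250.
C₀ = D/Vd = 1190/70 ≈ 17.000 mcg/mL.
Before the 4th dose, 3 doses have been given. Superposition: Cmin = C₀·(f + f² + … + f^3).
≈ 17.000 × (0.1250 + 0.0156 + 0.0020) ≈ 17.000 × 0.1426 ≈ 2.424 mcg/mL.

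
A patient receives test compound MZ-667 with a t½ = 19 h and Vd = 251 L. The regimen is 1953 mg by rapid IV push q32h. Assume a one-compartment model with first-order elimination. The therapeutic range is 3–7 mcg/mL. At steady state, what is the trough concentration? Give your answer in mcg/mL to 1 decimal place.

τ/t½ = 32/19 ≈ 1.6842, so fraction remaining f = (1/2)^(32/19) ≈ 0.3112.
At steady state, accumulation factor R = 1/(1 − e^(−kτ)) ≈ 1.4518.
Single-dose peak C₀ = D/Vd = 1953/251 ≈ 7.781 mcg/mL.
Steady-state peak Cmax,ss = C₀·R ≈ 7.781 × 1.4518 ≈ 11.296 mcg/mL.
One interval later, Cmin,ss = Cmax,ss·e^(−kτ) ≈ 11.296 × 0.3112 ≈ 3.515 mcg/mL.
Trough 3.5 mcg/mL vs MEC 3 mcg/mL: adequate.

3.5 mcg/mL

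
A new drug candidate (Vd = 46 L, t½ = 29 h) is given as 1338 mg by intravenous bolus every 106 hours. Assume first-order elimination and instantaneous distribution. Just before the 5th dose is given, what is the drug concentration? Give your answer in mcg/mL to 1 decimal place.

f = (1/2)^(τ/t½) = (1/2)^(106/29) ≈ 0.0794.
C₀ = D/Vd = 1338/46 ≈ 29.087 mcg/mL.
Before the 5th dose, 4 doses have been given. Superposition: Cmin = C₀·(f + f² + … + f^4).
≈ 29.087 × (0.0794 + 0.0063 + 0.0005 + 0.0000) ≈ 29.087 × 0.0862 ≈ 2.507 mcg/mL.

2.5 mcg/mL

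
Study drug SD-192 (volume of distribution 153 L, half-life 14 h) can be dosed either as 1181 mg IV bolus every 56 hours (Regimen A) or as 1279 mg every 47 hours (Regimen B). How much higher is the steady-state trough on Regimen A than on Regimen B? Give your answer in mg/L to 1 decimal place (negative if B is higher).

-0.4 mg/L

Regimen A: f = (1/2)^(56/14) ≈ 0.0625; Cmin,ss = (1181/153)·f/(1−f) ≈ 0.515 mg/L.
Regimen B: f = (1/2)^(47/14) ≈ 0.0976; Cmin,ss = (1279/153)·f/(1−f) ≈ 0.904 mg/L.
Difference ≈ 0.515 − 0.904 ≈ -0.389 mg/L.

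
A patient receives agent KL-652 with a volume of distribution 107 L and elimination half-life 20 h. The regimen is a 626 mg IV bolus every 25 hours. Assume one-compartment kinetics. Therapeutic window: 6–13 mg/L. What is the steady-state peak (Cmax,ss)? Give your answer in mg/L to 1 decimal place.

10.1 mg/L

τ/t½ = 25/20 ≈ 1.25, so fraction remaining f = (1/2)^(25/20) ≈ 0.4204.
At steady state, accumulation factor R = 1/(1 − e^(−kτ)) ≈ 1.7253.
Single-dose peak C₀ = D/Vd = 626/107 ≈ 5.850 mg/L.
Cmax,ss = C₀/(1 − f) ≈ 5.850/0.5796 ≈ 10.093 mg/L.
Peak 10.1 mg/L vs MTC 13 mg/L: below toxic threshold.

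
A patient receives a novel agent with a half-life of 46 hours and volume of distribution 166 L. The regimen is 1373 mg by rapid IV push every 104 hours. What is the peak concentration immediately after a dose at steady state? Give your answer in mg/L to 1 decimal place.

τ/t½ = 104/46 ≈ 2.2609, so fraction remaining f = (1/2)^(104/46) ≈ 0.2086.
Accumulation ratio R = 1/(1 − f) ≈ 1/0.7914 ≈ 1.2636.
Single-dose peak C₀ = D/Vd = 1373/166 ≈ 8.271 mg/L.
Steady-state peak Cmax,ss = C₀·R ≈ 8.271 × 1.2636 ≈ 10.451 mg/L.

10.5 mg/L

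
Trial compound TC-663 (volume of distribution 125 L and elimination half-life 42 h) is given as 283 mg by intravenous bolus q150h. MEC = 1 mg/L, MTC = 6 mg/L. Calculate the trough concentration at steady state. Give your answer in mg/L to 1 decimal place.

Over one 150-h interval, 150/42 ≈ 3.5714 half-lives elapse, leaving f ≈ 0.0841 of each dose.
Single-dose peak C₀ = D/Vd = 283/125 ≈ 2.264 mg/L.
Steady-state trough Cmin,ss = C₀·f/(1−f) ≈ 2.264 × 0.0841/0.9159 ≈ 0.208 mg/L.
Trough 0.2 mg/L vs MEC 1 mg/L: subtherapeutic.

0.2 mg/L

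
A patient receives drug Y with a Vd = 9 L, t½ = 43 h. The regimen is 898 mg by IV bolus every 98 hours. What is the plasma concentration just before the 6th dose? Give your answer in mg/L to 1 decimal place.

25.9 mg/L

f = (1/2)^(τ/t½) = (1/2)^(98/43) ≈ 0.2060.
C₀ = D/Vd = 898/9 ≈ 99.778 mg/L.
Before the 6th dose, 5 doses have been given. Superposition: Cmin = C₀·(f + f² + … + f^5).
≈ 99.778 × (0.2060 + 0.0424 + 0.0087 + 0.0018 + 0.0004) ≈ 99.778 × 0.2593 ≈ 25.872 mg/L.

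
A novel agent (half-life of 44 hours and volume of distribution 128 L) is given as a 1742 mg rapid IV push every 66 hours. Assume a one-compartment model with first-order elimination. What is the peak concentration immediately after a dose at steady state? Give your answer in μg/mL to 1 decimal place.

21.1 μg/mL

Over one 66-h interval, 66/44 ≈ 1.5 half-lives elapse, leaving f ≈ 0.3536 of each dose.
Accumulation ratio R = 1/(1 − f) ≈ 1/0.6464 ≈ 1.5470.
Single-dose peak C₀ = D/Vd = 1742/128 ≈ 13.609 μg/mL.
Steady-state peak Cmax,ss = C₀·R ≈ 13.609 × 1.5470 ≈ 21.053 μg/mL.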